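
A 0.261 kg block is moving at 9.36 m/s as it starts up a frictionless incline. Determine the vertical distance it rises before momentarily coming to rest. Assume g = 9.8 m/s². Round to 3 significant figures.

h = 4.47 m

Setting KE at the bottom equal to PE gained: ½mv² = mgh
h = v²/(2g) = 9.36²/(2 × 9.8) = 4.470 m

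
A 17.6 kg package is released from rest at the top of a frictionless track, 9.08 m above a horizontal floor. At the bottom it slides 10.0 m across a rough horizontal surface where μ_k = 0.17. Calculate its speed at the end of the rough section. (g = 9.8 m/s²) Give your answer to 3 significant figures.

Energy bookkeeping (friction removes W_f = μ_k N d):
mgh = ½mv² + μ_k m g d
W_f = μ_k mg d = (0.17)(17.6)(9.8)(10.0) = 293.2 J
½mv² = mgh − W_f = 1566.1 − 293.2 = 1272.9 J
v = √(2 × 1272.9/17.6) = 12.03 m/s

v = 12.0 m/s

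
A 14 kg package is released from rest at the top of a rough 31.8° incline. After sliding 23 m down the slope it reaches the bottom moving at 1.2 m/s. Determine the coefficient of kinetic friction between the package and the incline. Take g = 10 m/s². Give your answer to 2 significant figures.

μ_k = 0.62

Energy balance down the incline: mg L sinθ − ½mv² = μ_k (mg cosθ) L
mgL sinθ = 1696.8 J; ½mv² = 10.080 J
W_f = 1696.8 − 10.080 = 1687 J
μ_k = W_f/(mg cosθ · L) = 1687/(119.0 × 23) = 0.6163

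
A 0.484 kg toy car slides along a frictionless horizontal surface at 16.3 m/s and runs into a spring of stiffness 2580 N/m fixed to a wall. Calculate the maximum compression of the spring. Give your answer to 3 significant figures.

All KE is stored as spring PE at maximum compression: ½mv² = ½kx²
x = v√(m/k) = 16.3 × √(0.484/2580) = 0.2233 m

x = 0.223 m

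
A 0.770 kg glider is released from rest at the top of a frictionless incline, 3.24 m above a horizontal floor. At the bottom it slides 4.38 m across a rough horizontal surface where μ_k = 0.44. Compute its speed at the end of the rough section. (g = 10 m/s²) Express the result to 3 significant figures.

Applying the work–energy principle:
mgh = ½mv² + μ_k m g d
W_f = μ_k mg d = (0.44)(0.770)(10)(4.38) = 14.84 J
½mv² = mgh − W_f = 24.948 − 14.84 = 10.109 J
v = √(2 × 10.109/0.770) = 5.124 m/s

v = 5.12 m/s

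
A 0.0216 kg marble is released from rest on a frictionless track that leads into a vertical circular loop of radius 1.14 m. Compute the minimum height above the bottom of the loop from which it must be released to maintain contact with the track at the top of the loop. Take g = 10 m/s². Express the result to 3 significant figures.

h = 2.85 m

At the top, for minimum speed gravity alone supplies the centripetal force: mg = mv_top²/r ⇒ v_top² = gr = 11.40 m²/s²
Energy conservation from release height h to the top (height 2r): mgh = ½mv_top² + mg(2r)
h = v_top²/(2g) + 2r = r/2 + 2r = 5r/2 = 2.850 m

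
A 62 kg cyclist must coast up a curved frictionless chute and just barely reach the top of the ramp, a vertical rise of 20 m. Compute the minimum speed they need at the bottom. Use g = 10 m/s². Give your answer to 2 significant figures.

At the top they are momentarily at rest, so all KE converts to PE: ½mv² = mgh
v = √(2gh) = √(2 × 10 × 20) = 20.00 m/s

v = 20 m/s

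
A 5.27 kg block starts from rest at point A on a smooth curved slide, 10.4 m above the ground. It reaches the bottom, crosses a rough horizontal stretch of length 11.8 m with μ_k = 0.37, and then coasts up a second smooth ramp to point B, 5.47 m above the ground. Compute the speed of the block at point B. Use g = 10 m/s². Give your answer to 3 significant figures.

Energy at A: mgh₁ = (5.27)(10)(10.4) = 548.08 J
Friction loss: W_f = μ_k mg d = 230.1 J
At B: ½mv² + mgh₂ = mgh₁ − W_f
½mv² = 548.08 − 230.1 − 288.27 = 29.723 J
v = √(2 × 29.723/5.27) = 3.359 m/s

v = 3.36 m/s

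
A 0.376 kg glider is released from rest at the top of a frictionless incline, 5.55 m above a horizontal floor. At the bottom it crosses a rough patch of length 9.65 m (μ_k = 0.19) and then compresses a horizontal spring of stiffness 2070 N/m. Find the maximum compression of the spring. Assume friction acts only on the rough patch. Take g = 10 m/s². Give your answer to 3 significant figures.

Initial energy: E₁ = mgh = (0.376)(10)(5.55) = 20.868 J
Friction removes W_f = μ_k mg d = (0.19)(0.376)(10)(9.65) = 6.894 J
Energy reaching the spring: E = 20.868 − 6.894 = 13.974 J
At max compression ½kx² = E ⇒ x = √(2E/k) = √(2 × 13.974/2070) = 0.1162 m

x = 0.116 m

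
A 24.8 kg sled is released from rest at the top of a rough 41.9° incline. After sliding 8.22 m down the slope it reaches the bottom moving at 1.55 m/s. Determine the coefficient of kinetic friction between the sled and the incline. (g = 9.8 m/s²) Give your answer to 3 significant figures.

The energy dissipated by friction is the PE lost minus the KE gained:
mgL sinθ = 1334.2 J; ½mv² = 29.791 J
W_f = 1334.2 − 29.791 = 1304 J
μ_k = W_f/(mg cosθ · L) = 1304/(180.9 × 8.22) = 0.8772

μ_k = 0.877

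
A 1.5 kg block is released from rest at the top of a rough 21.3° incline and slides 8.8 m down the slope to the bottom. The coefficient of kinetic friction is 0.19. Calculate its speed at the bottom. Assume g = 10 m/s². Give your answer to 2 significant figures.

v = 5.7 m/s

Work–energy: mg(L sinθ) − μ_k(mg cosθ)L = ½mv²
mgh = mgL sinθ = (1.5)(10)(8.8)sin21.3° = 47.949 J
W_f = μ_k mg cosθ · L = (0.19)(1.5)(10)cos21.3°·8.8 = 23.37 J
½mv² = 47.949 − 23.37 = 24.582 J
v = √(2 × 24.582/1.5) = 5.725 m/s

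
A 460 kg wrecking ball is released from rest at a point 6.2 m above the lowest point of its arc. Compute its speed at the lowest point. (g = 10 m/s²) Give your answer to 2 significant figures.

v = 11 m/s

Equating total energy at the two states: mgh = ½mv²
v = √(2gh) = √(2 × 10 × 6.2) = √124.00 = 11.14 m/s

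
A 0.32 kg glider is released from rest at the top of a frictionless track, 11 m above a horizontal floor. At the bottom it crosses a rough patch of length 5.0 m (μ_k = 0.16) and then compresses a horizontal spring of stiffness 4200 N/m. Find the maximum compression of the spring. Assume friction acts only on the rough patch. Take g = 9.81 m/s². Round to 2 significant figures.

Initial energy: E₁ = mgh = (0.32)(9.81)(11) = 34.531 J
Friction removes W_f = μ_k mg d = (0.16)(0.32)(9.81)(5.0) = 2.511 J
Energy reaching the spring: E = 34.531 − 2.511 = 32.020 J
At max compression ½kx² = E ⇒ x = √(2E/k) = √(2 × 32.020/4200) = 0.1235 m

x = 0.12 m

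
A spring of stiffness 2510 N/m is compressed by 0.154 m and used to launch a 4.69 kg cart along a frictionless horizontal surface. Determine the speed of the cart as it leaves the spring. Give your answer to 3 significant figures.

v = 3.56 m/s

Spring PE converts entirely to kinetic energy: ½kx² = ½mv²
v = x√(k/m) = 0.154 × √(2510/4.69) = 3.563 m/s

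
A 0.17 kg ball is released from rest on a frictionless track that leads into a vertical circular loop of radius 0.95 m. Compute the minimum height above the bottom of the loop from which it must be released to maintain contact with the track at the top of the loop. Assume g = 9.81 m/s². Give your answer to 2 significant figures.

At the top, for minimum speed gravity alone supplies the centripetal force: mg = mv_top²/r ⇒ v_top² = gr = 9.319 m²/s²
Energy conservation from release height h to the top (height 2r): mgh = ½mv_top² + mg(2r)
h = v_top²/(2g) + 2r = r/2 + 2r = 5r/2 = 2.375 m

h = 2.4 m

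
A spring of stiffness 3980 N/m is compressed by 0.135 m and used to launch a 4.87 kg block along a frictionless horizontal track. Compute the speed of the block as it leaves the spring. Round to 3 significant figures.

The block leaves the spring when the spring is at natural length, so ½kx² = ½mv²
v = x√(k/m) = 0.135 × √(3980/4.87) = 3.859 m/s

v = 3.86 m/s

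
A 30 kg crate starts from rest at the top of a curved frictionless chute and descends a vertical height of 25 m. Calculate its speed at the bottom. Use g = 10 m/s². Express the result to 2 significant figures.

v = 22 m/s

By conservation of mechanical energy, mgh = ½mv²
v = √(2gh) = √(2 × 10 × 25) = √500.00 = 22.36 m/s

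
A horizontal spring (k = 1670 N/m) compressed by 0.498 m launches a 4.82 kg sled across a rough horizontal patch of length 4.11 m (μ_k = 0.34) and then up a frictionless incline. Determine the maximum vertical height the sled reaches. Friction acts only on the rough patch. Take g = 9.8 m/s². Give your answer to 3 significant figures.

h = 2.99 m

Spring energy: E₀ = ½kx² = ½(1670)(0.498)² = 207.08 J
Friction: W_f = μ_k mg d = (0.34)(4.82)(9.8)(4.11) = 66.01 J
Energy at base of ramp: E = 207.08 − 66.01 = 141.08 J
At max height all remaining energy is PE: mgh = E ⇒ h = E/(mg) = 141.08/(4.82 × 9.8) = 2.987 m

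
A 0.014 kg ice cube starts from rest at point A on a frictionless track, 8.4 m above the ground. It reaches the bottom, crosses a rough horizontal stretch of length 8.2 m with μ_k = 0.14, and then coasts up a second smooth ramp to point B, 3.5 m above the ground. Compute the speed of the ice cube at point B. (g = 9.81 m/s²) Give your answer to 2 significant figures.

v = 8.6 m/s

Energy at A: mgh₁ = (0.014)(9.81)(8.4) = 1.1537 J
Friction loss: W_f = μ_k mg d = 0.1577 J
At B: ½mv² + mgh₂ = mgh₁ − W_f
½mv² = 1.1537 − 0.1577 − 0.48069 = 0.51530 J
v = √(2 × 0.51530/0.014) = 8.580 m/s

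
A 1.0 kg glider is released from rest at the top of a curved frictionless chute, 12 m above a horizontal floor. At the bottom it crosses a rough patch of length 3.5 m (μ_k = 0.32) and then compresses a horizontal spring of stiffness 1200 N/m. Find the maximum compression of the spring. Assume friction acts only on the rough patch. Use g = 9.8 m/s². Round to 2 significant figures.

Initial energy: E₁ = mgh = (1.0)(9.8)(12) = 117.60 J
Friction removes W_f = μ_k mg d = (0.32)(1.0)(9.8)(3.5) = 10.98 J
Energy reaching the spring: E = 117.60 − 10.98 = 106.62 J
At max compression ½kx² = E ⇒ x = √(2E/k) = √(2 × 106.62/1200) = 0.4216 m

x = 0.42 m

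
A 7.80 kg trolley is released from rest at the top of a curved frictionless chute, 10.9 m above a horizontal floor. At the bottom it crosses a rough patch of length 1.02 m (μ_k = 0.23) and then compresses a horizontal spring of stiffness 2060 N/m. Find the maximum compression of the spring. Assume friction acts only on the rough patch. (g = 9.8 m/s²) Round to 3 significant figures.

Initial energy: E₁ = mgh = (7.80)(9.8)(10.9) = 833.20 J
Friction removes W_f = μ_k mg d = (0.23)(7.80)(9.8)(1.02) = 17.93 J
Energy reaching the spring: E = 833.20 − 17.93 = 815.26 J
At max compression ½kx² = E ⇒ x = √(2E/k) = √(2 × 815.26/2060) = 0.8897 m

x = 0.890 m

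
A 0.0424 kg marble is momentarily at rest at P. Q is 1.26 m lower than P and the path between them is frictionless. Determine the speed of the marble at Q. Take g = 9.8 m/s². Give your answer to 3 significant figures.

v = 4.97 m/s

Energy conservation between the two points: mgh = ½mv²
v = √(2gh) = √(2 × 9.8 × 1.26) = √24.696 = 4.970 m/s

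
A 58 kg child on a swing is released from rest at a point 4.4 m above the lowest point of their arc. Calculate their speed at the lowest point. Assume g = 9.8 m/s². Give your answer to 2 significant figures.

v = 9.3 m/s

Mechanical energy is conserved (no friction): mgh = ½mv²
v = √(2gh) = √(2 × 9.8 × 4.4) = √86.240 = 9.287 m/s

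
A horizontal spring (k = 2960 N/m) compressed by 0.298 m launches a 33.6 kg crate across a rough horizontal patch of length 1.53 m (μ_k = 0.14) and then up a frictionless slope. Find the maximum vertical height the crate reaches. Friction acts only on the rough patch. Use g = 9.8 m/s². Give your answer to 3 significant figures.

Spring energy: E₀ = ½kx² = ½(2960)(0.298)² = 131.43 J
Friction: W_f = μ_k mg d = (0.14)(33.6)(9.8)(1.53) = 70.53 J
Energy at base of ramp: E = 131.43 − 70.53 = 60.898 J
At max height all remaining energy is PE: mgh = E ⇒ h = E/(mg) = 60.898/(33.6 × 9.8) = 0.1849 m

h = 0.185 m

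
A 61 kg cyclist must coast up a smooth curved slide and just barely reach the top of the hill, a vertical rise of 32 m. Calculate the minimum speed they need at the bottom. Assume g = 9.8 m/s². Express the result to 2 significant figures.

v = 25 m/s

At the top they are momentarily at rest, so all KE converts to PE: ½mv² = mgh
v = √(2gh) = √(2 × 9.8 × 32) = 25.04 m/s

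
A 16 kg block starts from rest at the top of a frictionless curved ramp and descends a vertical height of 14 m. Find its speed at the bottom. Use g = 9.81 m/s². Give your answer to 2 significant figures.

Equating total energy at the two states: mgh = ½mv²
The mass cancels from both sides.
v = √(2gh) = √(2 × 9.81 × 14) = √274.68 = 16.57 m/s

v = 17 m/s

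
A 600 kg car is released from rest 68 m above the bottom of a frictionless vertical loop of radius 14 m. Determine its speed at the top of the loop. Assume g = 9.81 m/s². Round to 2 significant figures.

Energy conservation: mgh = ½mv_top² + mg(2r)
v_top² = 2g(h − 2r) = 2(9.81)(68 − 28.00) = 784.8
v_top = 28.01 m/s

v = 28 m/s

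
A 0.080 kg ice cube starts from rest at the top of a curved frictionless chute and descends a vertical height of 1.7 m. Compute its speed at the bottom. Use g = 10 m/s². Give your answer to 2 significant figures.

v = 5.8 m/s

Equating total energy at the two states: mgh = ½mv²
v = √(2gh) = √(2 × 10 × 1.7) = √34.000 = 5.831 m/s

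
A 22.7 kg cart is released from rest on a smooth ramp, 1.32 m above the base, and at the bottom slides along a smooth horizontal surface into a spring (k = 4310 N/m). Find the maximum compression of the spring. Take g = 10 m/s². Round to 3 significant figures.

x = 0.373 m

Gravitational PE at the top equals spring PE at max compression: mgh = ½kx²
x = √(2mgh/k) = √(2 × 22.7 × 10 × 1.32 / 4310) = 0.3729 m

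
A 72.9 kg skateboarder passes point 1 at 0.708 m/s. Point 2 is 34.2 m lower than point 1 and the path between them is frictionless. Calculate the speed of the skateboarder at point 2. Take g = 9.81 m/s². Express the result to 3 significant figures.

By conservation of mechanical energy, ½mv₀² + mgh = ½mv²
v² = v₀² + 2gh = (0.708)² + 2(9.81)(34.2) = 671.51
v = √671.51 = 25.91 m/s

v = 25.9 m/s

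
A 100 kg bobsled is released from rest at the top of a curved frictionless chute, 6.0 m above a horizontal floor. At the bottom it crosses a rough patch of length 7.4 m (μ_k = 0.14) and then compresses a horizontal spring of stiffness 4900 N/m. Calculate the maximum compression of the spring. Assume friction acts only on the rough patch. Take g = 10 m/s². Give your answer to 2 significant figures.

x = 1.4 m

Initial energy: E₁ = mgh = (100)(10)(6.0) = 6000.0 J
Friction removes W_f = μ_k mg d = (0.14)(100)(10)(7.4) = 1036 J
Energy reaching the spring: E = 6000.0 − 1036 = 4964.0 J
At max compression ½kx² = E ⇒ x = √(2E/k) = √(2 × 4964.0/4900) = 1.423 m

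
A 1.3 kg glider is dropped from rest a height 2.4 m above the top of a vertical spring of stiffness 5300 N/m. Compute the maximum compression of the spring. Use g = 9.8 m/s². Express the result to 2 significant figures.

Measuring PE from the top of the relaxed spring, at max compression the glider has dropped H + x with zero KE, so:
mg(H + x) = ½kx²
½(5300)x² − (1.3)(9.8)x − (1.3)(9.8)(2.4) = 0
2650x² − 12.74x − 30.58 = 0
x = [12.74 + √(162.3 + 324106)]/(2 × 2650) = 0.1098 m

x = 0.11 m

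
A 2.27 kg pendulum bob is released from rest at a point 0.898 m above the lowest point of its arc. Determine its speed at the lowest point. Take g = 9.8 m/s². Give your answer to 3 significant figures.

v = 4.20 m/s

By conservation of mechanical energy, mgh = ½mv²
The mass cancels from both sides.
v = √(2gh) = √(2 × 9.8 × 0.898) = √17.601 = 4.195 m/s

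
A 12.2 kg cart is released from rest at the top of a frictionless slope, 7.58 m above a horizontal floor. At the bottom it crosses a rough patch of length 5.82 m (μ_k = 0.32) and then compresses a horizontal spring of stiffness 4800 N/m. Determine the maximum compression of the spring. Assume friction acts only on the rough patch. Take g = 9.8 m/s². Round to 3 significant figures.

x = 0.534 m

Initial energy: E₁ = mgh = (12.2)(9.8)(7.58) = 906.26 J
Friction removes W_f = μ_k mg d = (0.32)(12.2)(9.8)(5.82) = 222.7 J
Energy reaching the spring: E = 906.26 − 222.7 = 683.60 J
At max compression ½kx² = E ⇒ x = √(2E/k) = √(2 × 683.60/4800) = 0.5337 m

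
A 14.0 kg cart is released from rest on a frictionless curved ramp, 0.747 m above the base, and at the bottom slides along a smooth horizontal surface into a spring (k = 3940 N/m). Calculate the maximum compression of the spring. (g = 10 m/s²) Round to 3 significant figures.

x = 0.230 m

At max compression the cart is momentarily at rest: mgh = ½kx²
x = √(2mgh/k) = √(2 × 14.0 × 10 × 0.747 / 3940) = 0.2304 m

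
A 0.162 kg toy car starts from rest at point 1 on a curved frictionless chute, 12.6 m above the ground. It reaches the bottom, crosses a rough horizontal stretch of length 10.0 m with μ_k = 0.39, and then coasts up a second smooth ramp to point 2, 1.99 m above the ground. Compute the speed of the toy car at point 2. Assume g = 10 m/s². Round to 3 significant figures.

v = 11.6 m/s

Energy at 1: mgh₁ = (0.162)(10)(12.6) = 20.412 J
Friction loss: W_f = μ_k mg d = 6.318 J
At 2: ½mv² + mgh₂ = mgh₁ − W_f
½mv² = 20.412 − 6.318 − 3.2238 = 10.870 J
v = √(2 × 10.870/0.162) = 11.58 m/s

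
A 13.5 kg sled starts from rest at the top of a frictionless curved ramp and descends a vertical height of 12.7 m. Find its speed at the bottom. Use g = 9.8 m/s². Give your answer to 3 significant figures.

Equating total energy at the two states: mgh = ½mv²
v = √(2gh) = √(2 × 9.8 × 12.7) = √248.92 = 15.78 m/s

v = 15.8 m/s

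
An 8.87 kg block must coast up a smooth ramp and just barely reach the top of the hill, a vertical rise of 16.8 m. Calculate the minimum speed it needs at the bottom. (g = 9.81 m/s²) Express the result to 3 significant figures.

At the top it is momentarily at rest, so all KE converts to PE: ½mv² = mgh
v = √(2gh) = √(2 × 9.81 × 16.8) = 18.16 m/s

v = 18.2 m/s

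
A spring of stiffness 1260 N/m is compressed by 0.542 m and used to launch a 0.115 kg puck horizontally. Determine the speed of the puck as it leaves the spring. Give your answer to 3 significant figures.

v = 56.7 m/s

The puck leaves the spring when the spring is at natural length, so ½kx² = ½mv²
v = x√(k/m) = 0.542 × √(1260/0.115) = 56.73 m/s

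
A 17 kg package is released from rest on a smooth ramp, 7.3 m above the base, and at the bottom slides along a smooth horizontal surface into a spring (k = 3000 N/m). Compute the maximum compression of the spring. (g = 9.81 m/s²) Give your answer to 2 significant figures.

x = 0.90 m

Energy conservation (no friction) from release to max compression: mgh = ½kx²
x = √(2mgh/k) = √(2 × 17 × 9.81 × 7.3 / 3000) = 0.9009 m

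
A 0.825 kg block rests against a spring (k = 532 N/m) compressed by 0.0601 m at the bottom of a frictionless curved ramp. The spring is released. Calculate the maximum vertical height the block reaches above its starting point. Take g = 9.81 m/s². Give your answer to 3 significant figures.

At maximum height the block is at rest, so ½kx² = mgh
h = kx²/(2mg) = (532)(0.0601)²/(2 × 0.825 × 9.81) = 0.1187 m

h = 0.119 m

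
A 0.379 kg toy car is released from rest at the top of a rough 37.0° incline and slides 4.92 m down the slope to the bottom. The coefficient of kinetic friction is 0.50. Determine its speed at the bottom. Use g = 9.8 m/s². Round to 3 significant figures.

v = 4.42 m/s

Energy: mgh = ½mv² + W_f, with h = L sinθ and W_f = μ_k (mg cosθ) L
mgh = mgL sinθ = (0.379)(9.8)(4.92)sin37.0° = 10.997 J
W_f = μ_k mg cosθ · L = (0.50)(0.379)(9.8)cos37.0°·4.92 = 7.297 J
½mv² = 10.997 − 7.297 = 3.7004 J
v = √(2 × 3.7004/0.379) = 4.419 m/s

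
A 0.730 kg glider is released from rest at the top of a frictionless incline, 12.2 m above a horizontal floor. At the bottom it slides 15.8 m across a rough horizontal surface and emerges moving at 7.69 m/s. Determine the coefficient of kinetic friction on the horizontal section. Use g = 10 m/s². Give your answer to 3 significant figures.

μ_k = 0.585

Energy bookkeeping (friction removes W_f = μ_k N d):
mgh = ½mv² + μ_k m g d
mgh = 89.060 J; ½mv² = 21.585 J
W_f = 89.060 − 21.585 = 67.48 J
μ_k = W_f/(mg·d) = 67.48/(7.300 × 15.8) = 0.5850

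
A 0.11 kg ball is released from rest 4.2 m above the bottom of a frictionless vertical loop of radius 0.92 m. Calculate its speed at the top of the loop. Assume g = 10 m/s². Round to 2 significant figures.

Energy conservation: mgh = ½mv_top² + mg(2r)
v_top² = 2g(h − 2r) = 2(10)(4.2 − 1.840) = 47.20
v_top = 6.870 m/s

v = 6.9 m/s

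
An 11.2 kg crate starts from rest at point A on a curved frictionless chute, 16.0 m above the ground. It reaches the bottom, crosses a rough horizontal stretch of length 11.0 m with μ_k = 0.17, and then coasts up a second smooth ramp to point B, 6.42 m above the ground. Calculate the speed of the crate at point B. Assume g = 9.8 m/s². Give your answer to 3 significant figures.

Energy at A: mgh₁ = (11.2)(9.8)(16.0) = 1756.2 J
Friction loss: W_f = μ_k mg d = 205.3 J
At B: ½mv² + mgh₂ = mgh₁ − W_f
½mv² = 1756.2 − 205.3 − 704.66 = 846.25 J
v = √(2 × 846.25/11.2) = 12.29 m/s

v = 12.3 m/s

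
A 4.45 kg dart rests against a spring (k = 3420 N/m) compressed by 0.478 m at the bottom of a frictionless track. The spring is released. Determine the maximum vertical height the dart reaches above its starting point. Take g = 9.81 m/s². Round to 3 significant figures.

All spring PE becomes gravitational PE at the highest point: ½kx² = mgh
h = kx²/(2mg) = (3420)(0.478)²/(2 × 4.45 × 9.81) = 8.950 m

h = 8.95 m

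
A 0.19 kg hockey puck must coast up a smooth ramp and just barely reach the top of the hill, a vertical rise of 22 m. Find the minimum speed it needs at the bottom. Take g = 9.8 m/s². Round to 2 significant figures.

At the top it is momentarily at rest, so all KE converts to PE: ½mv² = mgh
v = √(2gh) = √(2 × 9.8 × 22) = 20.77 m/s

v = 21 m/s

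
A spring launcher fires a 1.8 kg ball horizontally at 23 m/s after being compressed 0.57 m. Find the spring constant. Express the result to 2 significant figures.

k = 2900 N/m

½kx² = ½mv²
k = mv²/x² = (1.8)(23)²/(0.57)² = 2931 N/m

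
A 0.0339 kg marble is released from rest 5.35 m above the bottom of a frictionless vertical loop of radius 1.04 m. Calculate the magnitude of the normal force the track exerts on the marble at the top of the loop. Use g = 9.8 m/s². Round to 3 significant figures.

Energy from release to top (height 2r): mgh = ½mv_top² + mg(2r)
v_top² = 2g(h − 2r) = 2(9.8)(5.35 − 2.080) = 64.092 m²/s²
At the top, both N and weight point toward the centre: N + mg = mv_top²/r
N = m(v_top²/r − g) = 0.0339(64.092/1.04 − 9.8) = 1.757 N

N = 1.76 N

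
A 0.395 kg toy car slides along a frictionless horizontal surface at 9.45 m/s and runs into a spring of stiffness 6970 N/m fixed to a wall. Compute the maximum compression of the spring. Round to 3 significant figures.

At max compression the car is momentarily at rest: ½mv² = ½kx²
x = v√(m/k) = 9.45 × √(0.395/6970) = 0.07114 m

x = 0.0711 m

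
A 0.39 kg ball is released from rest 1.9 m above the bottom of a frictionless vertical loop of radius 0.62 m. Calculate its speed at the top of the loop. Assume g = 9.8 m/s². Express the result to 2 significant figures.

Energy conservation: mgh = ½mv_top² + mg(2r)
v_top² = 2g(h − 2r) = 2(9.8)(1.9 − 1.240) = 12.94
v_top = 3.597 m/s

v = 3.6 m/s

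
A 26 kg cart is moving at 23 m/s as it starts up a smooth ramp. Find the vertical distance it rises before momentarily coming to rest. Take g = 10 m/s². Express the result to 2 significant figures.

By energy conservation, ½mv² = mgh
h = v²/(2g) = 23²/(2 × 10) = 26.45 m

h = 26 m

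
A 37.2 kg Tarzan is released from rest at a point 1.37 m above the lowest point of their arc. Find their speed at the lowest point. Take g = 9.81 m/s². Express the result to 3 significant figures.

v = 5.18 m/s

Equating total energy at the two states: mgh = ½mv²
v = √(2gh) = √(2 × 9.81 × 1.37) = √26.879 = 5.185 m/s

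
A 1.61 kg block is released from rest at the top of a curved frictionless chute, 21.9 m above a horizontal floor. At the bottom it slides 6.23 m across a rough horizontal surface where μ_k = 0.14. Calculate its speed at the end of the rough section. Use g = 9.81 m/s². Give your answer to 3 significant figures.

Energy bookkeeping (friction removes W_f = μ_k N d):
mgh = ½mv² + μ_k m g d
W_f = μ_k mg d = (0.14)(1.61)(9.81)(6.23) = 13.78 J
½mv² = mgh − W_f = 345.89 − 13.78 = 332.12 J
v = √(2 × 332.12/1.61) = 20.31 m/s

v = 20.3 m/s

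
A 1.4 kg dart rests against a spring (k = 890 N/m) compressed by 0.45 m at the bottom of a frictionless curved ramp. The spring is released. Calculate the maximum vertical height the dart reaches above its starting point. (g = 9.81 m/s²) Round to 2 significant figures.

h = 6.6 m

At maximum height the dart is at rest, so ½kx² = mgh
h = kx²/(2mg) = (890)(0.45)²/(2 × 1.4 × 9.81) = 6.561 m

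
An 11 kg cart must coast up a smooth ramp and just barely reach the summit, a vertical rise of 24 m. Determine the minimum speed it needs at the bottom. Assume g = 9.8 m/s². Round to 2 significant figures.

v = 22 m/s

At the top it is momentarily at rest, so all KE converts to PE: ½mv² = mgh
v = √(2gh) = √(2 × 9.8 × 24) = 21.69 m/s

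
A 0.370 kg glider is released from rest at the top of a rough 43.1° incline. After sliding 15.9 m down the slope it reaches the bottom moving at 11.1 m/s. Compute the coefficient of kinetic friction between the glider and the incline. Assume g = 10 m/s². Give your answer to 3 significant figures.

μ_k = 0.405

Energy balance down the incline: mg L sinθ − ½mv² = μ_k (mg cosθ) L
mgL sinθ = 40.197 J; ½mv² = 22.794 J
W_f = 40.197 − 22.794 = 17.40 J
μ_k = W_f/(mg cosθ · L) = 17.40/(2.702 × 15.9) = 0.4051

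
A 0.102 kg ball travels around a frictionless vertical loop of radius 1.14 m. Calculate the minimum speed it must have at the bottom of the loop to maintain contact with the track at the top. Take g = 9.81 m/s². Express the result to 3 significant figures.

At the top: mg = mv_top²/r ⇒ v_top² = gr = 11.18 m²/s²
Energy from bottom to top (height 2r): ½mv_bot² = ½mv_top² + mg(2r)
v_bot² = gr + 4gr = 5gr = 55.92
v_bot = √(5gr) = 7.478 m/s

v = 7.48 m/s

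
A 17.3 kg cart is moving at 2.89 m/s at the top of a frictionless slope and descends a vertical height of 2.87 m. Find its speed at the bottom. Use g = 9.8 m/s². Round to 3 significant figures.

v = 8.04 m/s

By conservation of mechanical energy, ½mv₀² + mgh = ½mv²
v² = v₀² + 2gh = (2.89)² + 2(9.8)(2.87) = 64.604
v = √64.604 = 8.038 m/s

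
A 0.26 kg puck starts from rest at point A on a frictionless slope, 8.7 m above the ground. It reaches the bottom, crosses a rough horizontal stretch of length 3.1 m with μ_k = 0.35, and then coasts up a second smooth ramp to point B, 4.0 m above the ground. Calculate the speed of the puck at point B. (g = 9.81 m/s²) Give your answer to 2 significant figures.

v = 8.4 m/s

Energy at A: mgh₁ = (0.26)(9.81)(8.7) = 22.190 J
Friction loss: W_f = μ_k mg d = 2.767 J
At B: ½mv² + mgh₂ = mgh₁ − W_f
½mv² = 22.190 − 2.767 − 10.202 = 9.2204 J
v = √(2 × 9.2204/0.26) = 8.422 m/s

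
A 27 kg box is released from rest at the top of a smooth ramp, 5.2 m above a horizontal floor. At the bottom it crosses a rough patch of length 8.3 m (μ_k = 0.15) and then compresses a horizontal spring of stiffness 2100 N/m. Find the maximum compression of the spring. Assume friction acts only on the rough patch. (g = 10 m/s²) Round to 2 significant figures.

Initial energy: E₁ = mgh = (27)(10)(5.2) = 1404.0 J
Friction removes W_f = μ_k mg d = (0.15)(27)(10)(8.3) = 336.2 J
Energy reaching the spring: E = 1404.0 − 336.2 = 1067.8 J
At max compression ½kx² = E ⇒ x = √(2E/k) = √(2 × 1067.8/2100) = 1.008 m

x = 1.0 m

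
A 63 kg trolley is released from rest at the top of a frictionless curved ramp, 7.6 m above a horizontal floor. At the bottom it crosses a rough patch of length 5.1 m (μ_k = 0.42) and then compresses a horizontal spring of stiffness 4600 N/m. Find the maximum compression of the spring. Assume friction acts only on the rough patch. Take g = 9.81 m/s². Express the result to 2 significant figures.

Initial energy: E₁ = mgh = (63)(9.81)(7.6) = 4697.0 J
Friction removes W_f = μ_k mg d = (0.42)(63)(9.81)(5.1) = 1324 J
Energy reaching the spring: E = 4697.0 − 1324 = 3373.2 J
At max compression ½kx² = E ⇒ x = √(2E/k) = √(2 × 3373.2/4600) = 1.211 m

x = 1.2 m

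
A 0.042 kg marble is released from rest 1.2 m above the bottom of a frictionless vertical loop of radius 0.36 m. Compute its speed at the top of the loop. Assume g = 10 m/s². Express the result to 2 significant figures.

Energy conservation: mgh = ½mv_top² + mg(2r)
v_top² = 2g(h − 2r) = 2(10)(1.2 − 0.7200) = 9.600
v_top = 3.098 m/s

v = 3.1 m/s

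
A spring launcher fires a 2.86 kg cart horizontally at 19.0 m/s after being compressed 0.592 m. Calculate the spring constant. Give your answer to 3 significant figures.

Spring PE at full compression equals KE at release: ½kx² = ½mv²
k = mv²/x² = (2.86)(19.0)²/(0.592)² = 2946 N/m

k = 2950 N/m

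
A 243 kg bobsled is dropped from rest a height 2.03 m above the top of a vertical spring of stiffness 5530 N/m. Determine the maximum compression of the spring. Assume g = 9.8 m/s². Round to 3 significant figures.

x = 1.82 m

Take the reference level at the top of the uncompressed spring. At max compression the bobsled has fallen H + x and is momentarily at rest:
mg(H + x) = ½kx²
½(5530)x² − (243)(9.8)x − (243)(9.8)(2.03) = 0
2765x² − 2381x − 4834 = 0
x = [2381 + √(5.671e+06 + 5.3467e+07)]/(2 × 2765) = 1.821 m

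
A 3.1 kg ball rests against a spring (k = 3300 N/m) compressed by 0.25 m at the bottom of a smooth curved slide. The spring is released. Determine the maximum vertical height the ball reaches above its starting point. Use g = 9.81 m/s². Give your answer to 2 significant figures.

h = 3.4 m

All spring PE becomes gravitational PE at the highest point: ½kx² = mgh
h = kx²/(2mg) = (3300)(0.25)²/(2 × 3.1 × 9.81) = 3.391 m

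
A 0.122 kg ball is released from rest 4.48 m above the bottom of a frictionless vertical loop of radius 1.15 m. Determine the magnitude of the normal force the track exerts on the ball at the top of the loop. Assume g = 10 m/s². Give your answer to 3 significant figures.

Energy from release to top (height 2r): mgh = ½mv_top² + mg(2r)
v_top² = 2g(h − 2r) = 2(10)(4.48 − 2.300) = 43.600 m²/s²
At the top, both N and weight point toward the centre: N + mg = mv_top²/r
N = m(v_top²/r − g) = 0.122(43.600/1.15 − 10) = 3.405 N

N = 3.41 N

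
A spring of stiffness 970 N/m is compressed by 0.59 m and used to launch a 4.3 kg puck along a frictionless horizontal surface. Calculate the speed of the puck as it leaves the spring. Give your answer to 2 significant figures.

v = 8.9 m/s

Spring PE converts entirely to kinetic energy: ½kx² = ½mv²
v = x√(k/m) = 0.59 × √(970/4.3) = 8.861 m/s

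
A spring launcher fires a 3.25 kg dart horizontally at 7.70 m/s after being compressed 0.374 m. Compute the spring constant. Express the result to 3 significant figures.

k = 1380 N/m

½kx² = ½mv²
k = mv²/x² = (3.25)(7.70)²/(0.374)² = 1378 N/m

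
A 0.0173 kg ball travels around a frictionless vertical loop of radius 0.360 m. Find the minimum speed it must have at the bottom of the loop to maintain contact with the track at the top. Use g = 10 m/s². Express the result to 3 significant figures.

v = 4.24 m/s

At the top: mg = mv_top²/r ⇒ v_top² = gr = 3.600 m²/s²
Energy from bottom to top (height 2r): ½mv_bot² = ½mv_top² + mg(2r)
v_bot² = gr + 4gr = 5gr = 18.00
v_bot = √(5gr) = 4.243 m/s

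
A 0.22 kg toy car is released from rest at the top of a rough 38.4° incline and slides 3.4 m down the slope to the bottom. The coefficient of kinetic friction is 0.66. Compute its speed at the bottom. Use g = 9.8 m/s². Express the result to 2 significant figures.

Taking the bottom as reference, mgh = ½mv² + μ_k N L with h = L sinθ, N = mg cosθ:
mgh = mgL sinθ = (0.22)(9.8)(3.4)sin38.4° = 4.5533 J
W_f = μ_k mg cosθ · L = (0.66)(0.22)(9.8)cos38.4°·3.4 = 3.792 J
½mv² = 4.5533 − 3.792 = 0.76170 J
v = √(2 × 0.76170/0.22) = 2.631 m/s

v = 2.6 m/s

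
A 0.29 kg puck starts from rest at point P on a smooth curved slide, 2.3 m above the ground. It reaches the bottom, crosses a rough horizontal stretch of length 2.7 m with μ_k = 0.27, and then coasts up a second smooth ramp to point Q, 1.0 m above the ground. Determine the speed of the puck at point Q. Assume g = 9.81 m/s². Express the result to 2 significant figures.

Energy at P: mgh₁ = (0.29)(9.81)(2.3) = 6.5433 J
Friction loss: W_f = μ_k mg d = 2.074 J
At Q: ½mv² + mgh₂ = mgh₁ − W_f
½mv² = 6.5433 − 2.074 − 2.8449 = 1.6244 J
v = √(2 × 1.6244/0.29) = 3.347 m/s

v = 3.3 m/s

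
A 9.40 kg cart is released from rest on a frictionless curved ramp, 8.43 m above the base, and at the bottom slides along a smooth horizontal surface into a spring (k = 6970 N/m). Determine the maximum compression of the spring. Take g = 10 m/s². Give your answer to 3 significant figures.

x = 0.477 m

At max compression the cart is momentarily at rest: mgh = ½kx²
x = √(2mgh/k) = √(2 × 9.40 × 10 × 8.43 / 6970) = 0.4768 m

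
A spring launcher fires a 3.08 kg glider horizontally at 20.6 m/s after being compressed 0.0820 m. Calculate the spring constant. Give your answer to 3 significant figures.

½kx² = ½mv²
k = mv²/x² = (3.08)(20.6)²/(0.0820)² = 194383 N/m

k = 194000 N/m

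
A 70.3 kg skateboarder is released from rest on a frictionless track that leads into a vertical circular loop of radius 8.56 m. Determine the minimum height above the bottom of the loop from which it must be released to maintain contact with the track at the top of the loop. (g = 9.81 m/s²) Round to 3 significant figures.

At the top, for minimum speed gravity alone supplies the centripetal force: mg = mv_top²/r ⇒ v_top² = gr = 83.97 m²/s²
Energy conservation from release height h to the top (height 2r): mgh = ½mv_top² + mg(2r)
h = v_top²/(2g) + 2r = r/2 + 2r = 5r/2 = 21.40 m

h = 21.4 m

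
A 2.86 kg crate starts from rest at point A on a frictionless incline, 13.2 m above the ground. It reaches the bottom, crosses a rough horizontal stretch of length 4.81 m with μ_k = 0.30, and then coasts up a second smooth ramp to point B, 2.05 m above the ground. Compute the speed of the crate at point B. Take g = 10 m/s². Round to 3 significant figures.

v = 13.9 m/s

Energy at A: mgh₁ = (2.86)(10)(13.2) = 377.52 J
Friction loss: W_f = μ_k mg d = 41.27 J
At B: ½mv² + mgh₂ = mgh₁ − W_f
½mv² = 377.52 − 41.27 − 58.630 = 277.62 J
v = √(2 × 277.62/2.86) = 13.93 m/s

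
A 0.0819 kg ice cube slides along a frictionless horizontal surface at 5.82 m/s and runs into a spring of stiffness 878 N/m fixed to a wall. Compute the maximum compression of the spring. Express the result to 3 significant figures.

At max compression the cube is momentarily at rest: ½mv² = ½kx²
x = v√(m/k) = 5.82 × √(0.0819/878) = 0.05621 m

x = 0.0562 m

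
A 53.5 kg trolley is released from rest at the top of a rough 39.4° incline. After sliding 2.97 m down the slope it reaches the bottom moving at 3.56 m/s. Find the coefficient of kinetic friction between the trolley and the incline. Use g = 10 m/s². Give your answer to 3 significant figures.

μ_k = 0.545

mgh = ½mv² + μ_k (mg cosθ) L, with h = L sinθ
mgL sinθ = 1008.6 J; ½mv² = 339.02 J
W_f = 1008.6 − 339.02 = 669.5 J
μ_k = W_f/(mg cosθ · L) = 669.5/(413.4 × 2.97) = 0.5453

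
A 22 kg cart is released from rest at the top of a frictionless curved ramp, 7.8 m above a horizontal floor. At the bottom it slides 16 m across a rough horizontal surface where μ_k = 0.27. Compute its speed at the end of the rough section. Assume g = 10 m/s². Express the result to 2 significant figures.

Applying the work–energy principle:
mgh = ½mv² + μ_k m g d
W_f = μ_k mg d = (0.27)(22)(10)(16) = 950.4 J
½mv² = mgh − W_f = 1716.0 − 950.4 = 765.60 J
v = √(2 × 765.60/22) = 8.343 m/s

v = 8.3 m/s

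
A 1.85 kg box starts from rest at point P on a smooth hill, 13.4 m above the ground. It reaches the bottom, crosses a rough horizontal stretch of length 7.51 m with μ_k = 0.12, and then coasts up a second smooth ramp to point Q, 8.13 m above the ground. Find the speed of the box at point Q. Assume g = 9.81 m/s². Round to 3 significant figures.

Energy at P: mgh₁ = (1.85)(9.81)(13.4) = 243.19 J
Friction loss: W_f = μ_k mg d = 16.36 J
At Q: ½mv² + mgh₂ = mgh₁ − W_f
½mv² = 243.19 − 16.36 − 147.55 = 79.287 J
v = √(2 × 79.287/1.85) = 9.258 m/s

v = 9.26 m/s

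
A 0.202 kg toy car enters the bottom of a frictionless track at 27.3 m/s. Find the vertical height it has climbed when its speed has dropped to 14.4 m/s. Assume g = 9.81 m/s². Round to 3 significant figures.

Energy balance between the two points: ½mv₁² = ½mv₂² + mgh
h = (v₁² − v₂²)/(2g) = (27.3² − 14.4²)/(2 × 9.81) = 27.42 m

h = 27.4 m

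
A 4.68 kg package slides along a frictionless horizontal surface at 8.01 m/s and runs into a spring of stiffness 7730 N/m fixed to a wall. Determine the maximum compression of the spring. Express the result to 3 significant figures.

All KE is stored as spring PE at maximum compression: ½mv² = ½kx²
x = v√(m/k) = 8.01 × √(4.68/7730) = 0.1971 m

x = 0.197 m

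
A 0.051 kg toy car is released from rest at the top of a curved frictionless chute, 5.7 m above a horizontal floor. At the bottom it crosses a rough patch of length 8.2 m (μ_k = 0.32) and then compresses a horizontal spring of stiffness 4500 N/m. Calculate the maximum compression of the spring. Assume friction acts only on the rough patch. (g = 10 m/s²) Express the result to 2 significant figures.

Initial energy: E₁ = mgh = (0.051)(10)(5.7) = 2.9070 J
Friction removes W_f = μ_k mg d = (0.32)(0.051)(10)(8.2) = 1.338 J
Energy reaching the spring: E = 2.9070 − 1.338 = 1.5688 J
At max compression ½kx² = E ⇒ x = √(2E/k) = √(2 × 1.5688/4500) = 0.02641 m

x = 0.026 m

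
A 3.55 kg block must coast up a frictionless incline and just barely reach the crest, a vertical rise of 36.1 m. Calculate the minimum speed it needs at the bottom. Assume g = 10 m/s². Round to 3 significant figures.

v = 26.9 m/s

At the top it is momentarily at rest, so all KE converts to PE: ½mv² = mgh
v = √(2gh) = √(2 × 10 × 36.1) = 26.87 m/s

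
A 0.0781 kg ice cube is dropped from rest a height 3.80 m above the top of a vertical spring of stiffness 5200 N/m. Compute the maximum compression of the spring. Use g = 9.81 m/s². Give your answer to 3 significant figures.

x = 0.0336 m

Measuring PE from the top of the relaxed spring, at max compression the cube has dropped H + x with zero KE, so:
mg(H + x) = ½kx²
½(5200)x² − (0.0781)(9.81)x − (0.0781)(9.81)(3.80) = 0
2600x² − 0.7662x − 2.911 = 0
x = [0.7662 + √(0.5870 + 30279)]/(2 × 2600) = 0.03361 m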